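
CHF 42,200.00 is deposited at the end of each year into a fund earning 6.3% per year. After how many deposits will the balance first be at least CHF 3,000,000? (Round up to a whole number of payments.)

Periodic rate r = 0.063 per year.
Ordinary annuity FV: 3,000,000 = 42,200 × [((1+r)^n − 1)/r].
(1+r)^n = 1 + 3,000,000 × r / 42,200, so n = ln(1 + 3,000,000·r/42,200) / ln(1+r) = 27.84.
Round up to a whole number of payments: n = 28.

28 payments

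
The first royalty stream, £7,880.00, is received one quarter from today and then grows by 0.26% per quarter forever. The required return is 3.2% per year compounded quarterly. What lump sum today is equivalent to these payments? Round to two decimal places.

Periodic rate r = 0.032/4 per quarter.
Growing perpetuity (Gordon): PV = PMT₁ / (r − g) = 7,880 / (r − 0.0026) = £1,459,259.26.

£1,459,259.26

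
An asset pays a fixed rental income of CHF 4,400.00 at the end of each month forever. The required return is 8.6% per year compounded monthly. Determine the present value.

Periodic rate r = 0.086/12 per month.
Level perpetuity: PV = PMT / r = 4,400 / (0.086/12) = CHF 613,953.49.

CHF 613,953.49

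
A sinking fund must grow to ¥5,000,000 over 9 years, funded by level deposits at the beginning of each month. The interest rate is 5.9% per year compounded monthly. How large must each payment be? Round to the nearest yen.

Level annuity due; solve FV = PMT × [((1+r)^n − 1)/r] × (1+r) for PMT.
Periodic rate r = 0.059/12 per month; n is counted in months.
With n = 108: PMT = 5,000,000 / ([((1+r)^n − 1)/r] × (1+r)) = ¥35,026

¥35,026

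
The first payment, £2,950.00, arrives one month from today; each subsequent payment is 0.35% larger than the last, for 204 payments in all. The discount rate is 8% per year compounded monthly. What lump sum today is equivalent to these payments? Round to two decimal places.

£441,705.23

Periodic rate r = 0.08/12 per month; n is counted in months.
Growing ordinary annuity: PV = PMT₁ × [1 − ((1+g)/(1+r))^n] / (r − g) = 2,950 × [1 − ((1+0.0035)/(1+r))^204] / (r − 0.0035) = £441,705.23.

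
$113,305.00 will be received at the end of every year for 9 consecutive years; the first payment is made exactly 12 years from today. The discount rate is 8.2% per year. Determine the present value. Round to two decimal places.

$294,991.29

Ordinary annuity of 9 payments, first payment at period 12.
Periodic rate r = 0.082 per year.
The ordinary-annuity PV formula values the stream one period before the first payment (period 11); discount that back 11 periods:
PV₀ = 113,305 × [1 − (1+r)^−9] / r × (1+r)^−11 = $294,991.29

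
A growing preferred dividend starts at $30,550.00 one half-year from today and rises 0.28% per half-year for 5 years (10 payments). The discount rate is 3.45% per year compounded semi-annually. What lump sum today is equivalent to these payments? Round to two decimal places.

Periodic rate r = 0.0345/2 per half-year; n is counted in half-years.
Growing ordinary annuity: PV = PMT₁ × [1 − ((1+g)/(1+r))^n] / (r − g) = 30,550 × [1 − ((1+0.0028)/(1+r))^10] / (r − 0.0028) = $281,831.78.

$281,831.78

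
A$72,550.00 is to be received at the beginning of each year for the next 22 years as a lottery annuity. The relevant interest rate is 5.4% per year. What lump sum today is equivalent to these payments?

This is an annuity due: 22 payments of A$72,550.00 at the beginning of each year.
Periodic rate r = 0.054 per year.
PV = PMT × [(1 − (1+r)^−n)/r] × (1+r) = 72,550 × [1 − (1+r)^−22] / r × (1+r) = A$970,831.95

A$970,831.95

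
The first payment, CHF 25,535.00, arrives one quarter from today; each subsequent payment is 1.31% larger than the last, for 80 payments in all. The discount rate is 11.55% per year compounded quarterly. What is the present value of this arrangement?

CHF 1,148,435.59

Periodic rate r = 0.1155/4 per quarter; n is counted in quarters.
Growing ordinary annuity: PV = PMT₁ × [1 − ((1+g)/(1+r))^n] / (r − g) = 25,535 × [1 − ((1+0.0131)/(1+r))^80] / (r − 0.0131) = CHF 1,148,435.59.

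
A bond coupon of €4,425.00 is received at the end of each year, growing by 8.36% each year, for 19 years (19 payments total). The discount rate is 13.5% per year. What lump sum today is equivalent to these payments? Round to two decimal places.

Periodic rate r = 0.135 per year.
Growing ordinary annuity: PV = PMT₁ × [1 − ((1+g)/(1+r))^n] / (r − g) = 4,425 × [1 − ((1+0.0836)/(1+r))^19] / (r − 0.0836) = €50,400.06.

€50,400.06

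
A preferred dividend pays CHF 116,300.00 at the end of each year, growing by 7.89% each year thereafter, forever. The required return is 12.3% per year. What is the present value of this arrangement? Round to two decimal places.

Periodic rate r = 0.123 per year.
Growing perpetuity (Gordon): PV = PMT₁ / (r − g) = 116,300 / (r − 0.0789) = CHF 2,637,188.21.

CHF 2,637,188.21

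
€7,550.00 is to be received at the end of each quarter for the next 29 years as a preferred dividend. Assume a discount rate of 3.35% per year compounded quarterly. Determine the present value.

€558,880.97

This is an ordinary annuity: 116 payments of €7,550.00 at the end of each quarter.
Periodic rate r = 0.0335/4 per quarter; n is counted in quarters.
PV = PMT × [(1 − (1+r)^−n)/r] = 7,550 × [1 − (1+r)^−116] / r = €558,880.97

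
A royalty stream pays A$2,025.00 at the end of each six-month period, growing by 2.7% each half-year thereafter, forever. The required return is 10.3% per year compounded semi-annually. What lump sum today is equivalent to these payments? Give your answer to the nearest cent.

Periodic rate r = 0.103/2 per half-year.
Growing perpetuity (Gordon): PV = PMT₁ / (r − g) = 2,025 / (r − 0.027) = A$82,653.06.

A$82,653.06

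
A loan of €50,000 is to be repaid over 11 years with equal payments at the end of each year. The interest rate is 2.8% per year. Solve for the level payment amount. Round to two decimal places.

Level ordinary annuity; solve PV = PMT × [(1 − (1+r)^−n)/r] for PMT.
Periodic rate r = 0.028 per year.
With n = 11: PMT = 50,000 / ([(1 − (1+r)^−n)/r]) = €5,344.18

€5,344.18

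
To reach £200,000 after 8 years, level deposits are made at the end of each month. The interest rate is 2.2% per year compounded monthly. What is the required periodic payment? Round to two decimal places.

£1,907.28

Level ordinary annuity; solve FV = PMT × [((1+r)^n − 1)/r] for PMT.
Periodic rate r = 0.022/12 per month; n is counted in months.
With n = 96: PMT = 200,000 / ([((1+r)^n − 1)/r]) = £1,907.28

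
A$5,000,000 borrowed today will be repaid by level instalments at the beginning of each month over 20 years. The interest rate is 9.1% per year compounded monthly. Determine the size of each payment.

Level annuity due; solve PV = PMT × [(1 − (1+r)^−n)/r] × (1+r) for PMT.
Periodic rate r = 0.091/12 per month; n is counted in months.
With n = 240: PMT = 5,000,000 / ([(1 − (1+r)^−n)/r] × (1+r)) = A$44,967.37

A$44,967.37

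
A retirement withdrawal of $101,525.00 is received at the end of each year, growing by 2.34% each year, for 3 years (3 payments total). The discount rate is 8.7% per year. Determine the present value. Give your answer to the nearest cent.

Periodic rate r = 0.087 per year.
Growing ordinary annuity: PV = PMT₁ × [1 − ((1+g)/(1+r))^n] / (r − g) = 101,525 × [1 − ((1+0.0234)/(1+r))^3] / (r − 0.0234) = $264,123.26.

$264,123.26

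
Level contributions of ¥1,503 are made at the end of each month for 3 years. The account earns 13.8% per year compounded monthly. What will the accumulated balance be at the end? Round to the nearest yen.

¥66,562

This is an ordinary annuity: 36 deposits of ¥1,503 at the end of each month.
Periodic rate r = 0.138/12 per month; n is counted in months.
FV = PMT × [((1+r)^n − 1)/r] = 1,503 × [(1+r)^36 − 1] / r = ¥66,562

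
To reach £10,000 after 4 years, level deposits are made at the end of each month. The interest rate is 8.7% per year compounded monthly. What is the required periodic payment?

Level ordinary annuity; solve FV = PMT × [((1+r)^n − 1)/r] for PMT.
Periodic rate r = 0.087/12 per month; n is counted in months.
With n = 48: PMT = 10,000 / ([((1+r)^n − 1)/r]) = £174.93

£174.93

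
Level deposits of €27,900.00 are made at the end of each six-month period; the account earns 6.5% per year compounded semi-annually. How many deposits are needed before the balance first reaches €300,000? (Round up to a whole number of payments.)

Periodic rate r = 0.065/2 per half-year; n is counted in half-years.
Ordinary annuity FV: 300,000 = 27,900 × [((1+r)^n − 1)/r].
(1+r)^n = 1 + 300,000 × r / 27,900, so n = ln(1 + 300,000·r/27,900) / ln(1+r) = 9.37.
Round up to a whole number of payments: n = 10.

10 payments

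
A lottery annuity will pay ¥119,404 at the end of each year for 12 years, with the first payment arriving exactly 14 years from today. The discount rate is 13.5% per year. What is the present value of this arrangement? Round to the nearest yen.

Ordinary annuity of 12 payments, first payment at period 14.
Periodic rate r = 0.135 per year.
The ordinary-annuity PV formula values the stream one period before the first payment (period 13); discount that back 13 periods:
PV₀ = 119,404 × [1 − (1+r)^−12] / r × (1+r)^−13 = ¥133,199

¥133,199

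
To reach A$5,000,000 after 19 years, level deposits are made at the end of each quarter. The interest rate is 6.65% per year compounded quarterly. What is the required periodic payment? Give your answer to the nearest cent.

Level ordinary annuity; solve FV = PMT × [((1+r)^n − 1)/r] for PMT.
Periodic rate r = 0.0665/4 per quarter; n is counted in quarters.
With n = 76: PMT = 5,000,000 / ([((1+r)^n − 1)/r]) = A$33,233.75

A$33,233.75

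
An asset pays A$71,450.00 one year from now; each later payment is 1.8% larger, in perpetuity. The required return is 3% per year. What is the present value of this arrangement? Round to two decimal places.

A$5,954,166.67

Periodic rate r = 0.03 per year.
Growing perpetuity (Gordon): PV = PMT₁ / (r − g) = 71,450 / (r − 0.018) = A$5,954,166.67.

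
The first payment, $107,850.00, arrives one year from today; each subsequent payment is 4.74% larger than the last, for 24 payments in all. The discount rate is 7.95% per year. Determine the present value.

$1,731,742.36

Periodic rate r = 0.0795 per year.
Growing ordinary annuity: PV = PMT₁ × [1 − ((1+g)/(1+r))^n] / (r − g) = 107,850 × [1 − ((1+0.0474)/(1+r))^24] / (r − 0.0474) = $1,731,742.36.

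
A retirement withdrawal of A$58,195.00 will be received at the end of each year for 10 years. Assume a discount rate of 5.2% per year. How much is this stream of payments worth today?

This is an ordinary annuity: 10 payments of A$58,195.00 at the end of each year.
Periodic rate r = 0.052 per year.
PV = PMT × [(1 − (1+r)^−n)/r] = 58,195 × [1 − (1+r)^−10] / r = A$445,033.68

A$445,033.68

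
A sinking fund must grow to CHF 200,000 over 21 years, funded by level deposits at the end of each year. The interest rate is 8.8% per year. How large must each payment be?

CHF 3,608.26

Level ordinary annuity; solve FV = PMT × [((1+r)^n − 1)/r] for PMT.
Periodic rate r = 0.088 per year.
With n = 21: PMT = 200,000 / ([((1+r)^n − 1)/r]) = CHF 3,608.26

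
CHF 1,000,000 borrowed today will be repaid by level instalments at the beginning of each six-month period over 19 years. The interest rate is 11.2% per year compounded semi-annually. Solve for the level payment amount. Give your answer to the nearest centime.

CHF 60,683.48

Level annuity due; solve PV = PMT × [(1 − (1+r)^−n)/r] × (1+r) for PMT.
Periodic rate r = 0.112/2 per half-year; n is counted in half-years.
With n = 38: PMT = 1,000,000 / ([(1 − (1+r)^−n)/r] × (1+r)) = CHF 60,683.48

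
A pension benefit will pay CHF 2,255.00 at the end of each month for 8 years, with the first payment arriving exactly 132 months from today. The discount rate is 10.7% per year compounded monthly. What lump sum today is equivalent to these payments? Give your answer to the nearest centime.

Ordinary annuity of 96 payments, first payment at period 132.
Periodic rate r = 0.107/12 per month; n is counted in months.
The ordinary-annuity PV formula values the stream one period before the first payment (period 131); discount that back 131 periods:
PV₀ = 2,255 × [1 − (1+r)^−96] / r × (1+r)^−131 = CHF 45,337.13

CHF 45,337.13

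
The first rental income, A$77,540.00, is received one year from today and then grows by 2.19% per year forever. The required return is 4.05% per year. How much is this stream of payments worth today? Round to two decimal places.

A$4,168,817.20

Periodic rate r = 0.0405 per year.
Growing perpetuity (Gordon): PV = PMT₁ / (r − g) = 77,540 / (r − 0.0219) = A$4,168,817.20.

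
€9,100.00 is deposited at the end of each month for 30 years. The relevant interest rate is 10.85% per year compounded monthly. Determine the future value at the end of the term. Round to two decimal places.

This is an ordinary annuity: 360 deposits of €9,100.00 at the end of each month.
Periodic rate r = 0.1085/12 per month; n is counted in months.
FV = PMT × [((1+r)^n − 1)/r] = 9,100 × [(1+r)^360 − 1] / r = €24,701,585.76

€24,701,585.76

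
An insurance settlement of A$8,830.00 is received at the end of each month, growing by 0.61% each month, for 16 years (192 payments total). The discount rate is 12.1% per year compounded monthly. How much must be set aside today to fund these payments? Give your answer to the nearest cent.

Periodic rate r = 0.121/12 per month; n is counted in months.
Growing ordinary annuity: PV = PMT₁ × [1 − ((1+g)/(1+r))^n] / (r − g) = 8,830 × [1 − ((1+0.0061)/(1+r))^192] / (r − 0.0061) = A$1,178,655.34.

A$1,178,655.34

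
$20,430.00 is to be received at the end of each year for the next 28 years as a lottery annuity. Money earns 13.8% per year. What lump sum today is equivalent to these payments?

$144,076.99

This is an ordinary annuity: 28 payments of $20,430.00 at the end of each year.
Periodic rate r = 0.138 per year.
PV = PMT × [(1 − (1+r)^−n)/r] = 20,430 × [1 − (1+r)^−28] / r = $144,076.99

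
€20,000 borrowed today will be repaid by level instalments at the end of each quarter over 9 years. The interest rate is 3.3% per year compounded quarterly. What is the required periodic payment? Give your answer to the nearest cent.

Level ordinary annuity; solve PV = PMT × [(1 − (1+r)^−n)/r] for PMT.
Periodic rate r = 0.033/4 per quarter; n is counted in quarters.
With n = 36: PMT = 20,000 / ([(1 − (1+r)^−n)/r]) = €644.41

€644.41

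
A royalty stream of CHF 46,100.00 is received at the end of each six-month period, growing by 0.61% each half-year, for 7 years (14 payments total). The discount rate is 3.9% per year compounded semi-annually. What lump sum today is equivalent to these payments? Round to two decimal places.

Periodic rate r = 0.039/2 per half-year; n is counted in half-years.
Growing ordinary annuity: PV = PMT₁ × [1 − ((1+g)/(1+r))^n] / (r − g) = 46,100 × [1 − ((1+0.0061)/(1+r))^14] / (r − 0.0061) = CHF 581,714.29.

CHF 581,714.29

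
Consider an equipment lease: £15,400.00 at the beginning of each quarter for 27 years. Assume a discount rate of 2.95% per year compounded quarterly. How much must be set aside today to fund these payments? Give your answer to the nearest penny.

£1,152,265.95

This is an annuity due: 108 payments of £15,400.00 at the beginning of each quarter.
Periodic rate r = 0.0295/4 per quarter; n is counted in quarters.
PV = PMT × [(1 − (1+r)^−n)/r] × (1+r) = 15,400 × [1 − (1+r)^−108] / r × (1+r) = £1,152,265.95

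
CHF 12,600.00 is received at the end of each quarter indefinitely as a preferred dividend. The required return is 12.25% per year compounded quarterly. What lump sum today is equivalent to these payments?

CHF 411,428.57

Periodic rate r = 0.1225/4 per quarter.
Level perpetuity: PV = PMT / r = 12,600 / (0.1225/4) = CHF 411,428.57.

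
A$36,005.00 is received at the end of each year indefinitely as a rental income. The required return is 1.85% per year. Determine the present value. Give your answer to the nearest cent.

A$1,946,216.22

Periodic rate r = 0.0185 per year.
Level perpetuity: PV = PMT / r = 36,005 / (0.0185) = A$1,946,216.22.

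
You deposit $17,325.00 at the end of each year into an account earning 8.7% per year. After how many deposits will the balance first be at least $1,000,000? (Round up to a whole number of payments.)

22 payments

Periodic rate r = 0.087 per year.
Ordinary annuity FV: 1,000,000 = 17,325 × [((1+r)^n − 1)/r].
(1+r)^n = 1 + 1,000,000 × r / 17,325, so n = ln(1 + 1,000,000·r/17,325) / ln(1+r) = 21.52.
Round up to a whole number of payments: n = 22.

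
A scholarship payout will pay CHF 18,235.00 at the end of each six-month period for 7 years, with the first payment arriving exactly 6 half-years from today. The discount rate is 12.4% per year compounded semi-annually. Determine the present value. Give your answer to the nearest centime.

CHF 123,928.36

Ordinary annuity of 14 payments, first payment at period 6.
Periodic rate r = 0.124/2 per half-year; n is counted in half-years.
The ordinary-annuity PV formula values the stream one period before the first payment (period 5); discount that back 5 periods:
PV₀ = 18,235 × [1 − (1+r)^−14] / r × (1+r)^−5 = CHF 123,928.36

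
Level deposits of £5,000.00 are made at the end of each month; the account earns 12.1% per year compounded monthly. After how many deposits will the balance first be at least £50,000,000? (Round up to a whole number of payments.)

Periodic rate r = 0.121/12 per month; n is counted in months.
Ordinary annuity FV: 50,000,000 = 5,000 × [((1+r)^n − 1)/r].
(1+r)^n = 1 + 50,000,000 × r / 5,000, so n = ln(1 + 50,000,000·r/5,000) / ln(1+r) = 460.82.
Round up to a whole number of payments: n = 461.

461 payments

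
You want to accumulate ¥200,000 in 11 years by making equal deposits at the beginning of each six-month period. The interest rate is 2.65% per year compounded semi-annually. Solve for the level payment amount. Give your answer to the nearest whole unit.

Level annuity due; solve FV = PMT × [((1+r)^n − 1)/r] × (1+r) for PMT.
Periodic rate r = 0.0265/2 per half-year; n is counted in half-years.
With n = 22: PMT = 200,000 / ([((1+r)^n − 1)/r] × (1+r)) = ¥7,787

¥7,787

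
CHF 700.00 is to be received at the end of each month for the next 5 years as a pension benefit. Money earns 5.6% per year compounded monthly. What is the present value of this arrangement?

CHF 36,558.58

This is an ordinary annuity: 60 payments of CHF 700.00 at the end of each month.
Periodic rate r = 0.056/12 per month; n is counted in months.
PV = PMT × [(1 − (1+r)^−n)/r] = 700 × [1 − (1+r)^−60] / r = CHF 36,558.58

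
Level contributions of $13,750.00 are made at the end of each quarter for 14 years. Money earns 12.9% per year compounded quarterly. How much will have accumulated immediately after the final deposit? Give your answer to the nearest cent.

$2,095,537.86

This is an ordinary annuity: 56 deposits of $13,750.00 at the end of each quarter.
Periodic rate r = 0.129/4 per quarter; n is counted in quarters.
FV = PMT × [((1+r)^n − 1)/r] = 13,750 × [(1+r)^56 − 1] / r = $2,095,537.86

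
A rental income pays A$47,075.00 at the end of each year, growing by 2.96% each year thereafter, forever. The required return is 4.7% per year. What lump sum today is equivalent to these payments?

Periodic rate r = 0.047 per year.
Growing perpetuity (Gordon): PV = PMT₁ / (r − g) = 47,075 / (r − 0.0296) = A$2,705,459.77.

A$2,705,459.77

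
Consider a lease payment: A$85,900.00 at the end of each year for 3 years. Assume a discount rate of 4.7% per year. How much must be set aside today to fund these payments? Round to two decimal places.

A$235,248.24

This is an ordinary annuity: 3 payments of A$85,900.00 at the end of each year.
Periodic rate r = 0.047 per year.
PV = PMT × [(1 − (1+r)^−n)/r] = 85,900 × [1 − (1+r)^−3] / r = A$235,248.24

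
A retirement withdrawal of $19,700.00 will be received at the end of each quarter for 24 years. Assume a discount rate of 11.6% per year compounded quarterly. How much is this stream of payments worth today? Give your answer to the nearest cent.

$635,639.43

This is an ordinary annuity: 96 payments of $19,700.00 at the end of each quarter.
Periodic rate r = 0.116/4 per quarter; n is counted in quarters.
PV = PMT × [(1 − (1+r)^−n)/r] = 19,700 × [1 − (1+r)^−96] / r = $635,639.43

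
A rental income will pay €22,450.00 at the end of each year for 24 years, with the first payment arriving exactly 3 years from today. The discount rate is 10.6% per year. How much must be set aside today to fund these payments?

€157,714.27

Ordinary annuity of 24 payments, first payment at period 3.
Periodic rate r = 0.106 per year.
The ordinary-annuity PV formula values the stream one period before the first payment (period 2); discount that back 2 periods:
PV₀ = 22,450 × [1 − (1+r)^−24] / r × (1+r)^−2 = €157,714.27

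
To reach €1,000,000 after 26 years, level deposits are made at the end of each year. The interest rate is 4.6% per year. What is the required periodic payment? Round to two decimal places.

€20,722.94

Level ordinary annuity; solve FV = PMT × [((1+r)^n − 1)/r] for PMT.
Periodic rate r = 0.046 per year.
With n = 26: PMT = 1,000,000 / ([((1+r)^n − 1)/r]) = €20,722.94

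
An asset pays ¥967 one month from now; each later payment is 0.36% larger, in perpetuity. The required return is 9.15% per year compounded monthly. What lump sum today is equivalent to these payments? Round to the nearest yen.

¥240,248

Periodic rate r = 0.0915/12 per month.
Growing perpetuity (Gordon): PV = PMT₁ / (r − g) = 967 / (r − 0.0036) = ¥240,248.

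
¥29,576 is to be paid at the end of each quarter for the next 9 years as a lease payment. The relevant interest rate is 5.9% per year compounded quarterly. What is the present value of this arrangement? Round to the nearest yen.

¥821,508

This is an ordinary annuity: 36 payments of ¥29,576 at the end of each quarter.
Periodic rate r = 0.059/4 per quarter; n is counted in quarters.
PV = PMT × [(1 − (1+r)^−n)/r] = 29,576 × [1 − (1+r)^−36] / r = ¥821,508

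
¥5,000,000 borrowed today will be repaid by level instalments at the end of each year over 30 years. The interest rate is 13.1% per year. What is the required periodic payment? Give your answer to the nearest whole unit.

Level ordinary annuity; solve PV = PMT × [(1 − (1+r)^−n)/r] for PMT.
Periodic rate r = 0.131 per year.
With n = 30: PMT = 5,000,000 / ([(1 − (1+r)^−n)/r]) = ¥671,723

¥671,723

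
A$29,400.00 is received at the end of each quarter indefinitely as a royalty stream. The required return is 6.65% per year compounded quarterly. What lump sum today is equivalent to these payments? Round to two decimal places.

A$1,768,421.05

Periodic rate r = 0.0665/4 per quarter.
Level perpetuity: PV = PMT / r = 29,400 / (0.0665/4) = A$1,768,421.05.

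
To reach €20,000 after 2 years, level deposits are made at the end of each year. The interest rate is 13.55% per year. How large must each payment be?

Level ordinary annuity; solve FV = PMT × [((1+r)^n − 1)/r] for PMT.
Periodic rate r = 0.1355 per year.
With n = 2: PMT = 20,000 / ([((1+r)^n − 1)/r]) = €9,365.49

€9,365.49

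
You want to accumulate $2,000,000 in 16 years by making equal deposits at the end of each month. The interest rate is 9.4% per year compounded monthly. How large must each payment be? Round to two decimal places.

$4,510.52

Level ordinary annuity; solve FV = PMT × [((1+r)^n − 1)/r] for PMT.
Periodic rate r = 0.094/12 per month; n is counted in months.
With n = 192: PMT = 2,000,000 / ([((1+r)^n − 1)/r]) = $4,510.52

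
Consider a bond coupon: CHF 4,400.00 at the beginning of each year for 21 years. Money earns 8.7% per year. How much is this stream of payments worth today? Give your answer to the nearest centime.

This is an annuity due: 21 payments of CHF 4,400.00 at the beginning of each year.
Periodic rate r = 0.087 per year.
PV = PMT × [(1 − (1+r)^−n)/r] × (1+r) = 4,400 × [1 − (1+r)^−21] / r × (1+r) = CHF 45,439.23

CHF 45,439.23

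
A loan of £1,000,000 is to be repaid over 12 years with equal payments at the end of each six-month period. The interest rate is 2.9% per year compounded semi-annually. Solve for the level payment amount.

Level ordinary annuity; solve PV = PMT × [(1 − (1+r)^−n)/r] for PMT.
Periodic rate r = 0.029/2 per half-year; n is counted in half-years.
With n = 24: PMT = 1,000,000 / ([(1 − (1+r)^−n)/r]) = £49,634.68

£49,634.68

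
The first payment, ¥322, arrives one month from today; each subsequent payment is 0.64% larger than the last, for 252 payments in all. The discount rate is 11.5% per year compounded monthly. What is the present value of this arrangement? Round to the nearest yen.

Periodic rate r = 0.115/12 per month; n is counted in months.
Growing ordinary annuity: PV = PMT₁ × [1 − ((1+g)/(1+r))^n] / (r − g) = 322 × [1 − ((1+0.0064)/(1+r))^252] / (r − 0.0064) = ¥55,512.

¥55,512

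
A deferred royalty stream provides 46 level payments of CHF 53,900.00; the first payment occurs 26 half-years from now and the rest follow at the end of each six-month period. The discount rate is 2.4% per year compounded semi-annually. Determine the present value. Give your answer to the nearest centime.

CHF 1,407,744.75

Ordinary annuity of 46 payments, first payment at period 26.
Periodic rate r = 0.024/2 per half-year; n is counted in half-years.
The ordinary-annuity PV formula values the stream one period before the first payment (period 25); discount that back 25 periods:
PV₀ = 53,900 × [1 − (1+r)^−46] / r × (1+r)^−25 = CHF 1,407,744.75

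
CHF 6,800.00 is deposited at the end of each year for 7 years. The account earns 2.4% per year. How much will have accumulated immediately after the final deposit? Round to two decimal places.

This is an ordinary annuity: 7 deposits of CHF 6,800.00 at the end of each year.
Periodic rate r = 0.024 per year.
FV = PMT × [((1+r)^n − 1)/r] = 6,800 × [(1+r)^7 − 1] / r = CHF 51,167.63

CHF 51,167.63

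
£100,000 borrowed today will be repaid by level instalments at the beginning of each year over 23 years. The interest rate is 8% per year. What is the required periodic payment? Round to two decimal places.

Level annuity due; solve PV = PMT × [(1 − (1+r)^−n)/r] × (1+r) for PMT.
Periodic rate r = 0.08 per year.
With n = 23: PMT = 100,000 / ([(1 − (1+r)^−n)/r] × (1+r)) = £8,927.98

£8,927.98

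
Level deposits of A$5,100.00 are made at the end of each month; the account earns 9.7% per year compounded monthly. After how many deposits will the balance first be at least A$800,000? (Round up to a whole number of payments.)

102 payments

Periodic rate r = 0.097/12 per month; n is counted in months.
Ordinary annuity FV: 800,000 = 5,100 × [((1+r)^n − 1)/r].
(1+r)^n = 1 + 800,000 × r / 5,100, so n = ln(1 + 800,000·r/5,100) / ln(1+r) = 101.71.
Round up to a whole number of payments: n = 102.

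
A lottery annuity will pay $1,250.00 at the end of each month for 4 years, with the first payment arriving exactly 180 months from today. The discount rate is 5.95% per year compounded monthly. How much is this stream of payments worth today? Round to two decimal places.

$21,980.67

Ordinary annuity of 48 payments, first payment at period 180.
Periodic rate r = 0.0595/12 per month; n is counted in months.
The ordinary-annuity PV formula values the stream one period before the first payment (period 179); discount that back 179 periods:
PV₀ = 1,250 × [1 − (1+r)^−48] / r × (1+r)^−179 = $21,980.67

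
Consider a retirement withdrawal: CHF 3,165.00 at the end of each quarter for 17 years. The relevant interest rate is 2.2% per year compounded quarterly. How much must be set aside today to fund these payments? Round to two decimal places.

This is an ordinary annuity: 68 payments of CHF 3,165.00 at the end of each quarter.
Periodic rate r = 0.022/4 per quarter; n is counted in quarters.
PV = PMT × [(1 − (1+r)^−n)/r] = 3,165 × [1 − (1+r)^−68] / r = CHF 179,149.20

CHF 179,149.20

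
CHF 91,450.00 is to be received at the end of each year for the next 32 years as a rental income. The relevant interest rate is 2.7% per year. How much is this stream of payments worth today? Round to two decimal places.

This is an ordinary annuity: 32 payments of CHF 91,450.00 at the end of each year.
Periodic rate r = 0.027 per year.
PV = PMT × [(1 − (1+r)^−n)/r] = 91,450 × [1 − (1+r)^−32] / r = CHF 1,943,041.83

CHF 1,943,041.83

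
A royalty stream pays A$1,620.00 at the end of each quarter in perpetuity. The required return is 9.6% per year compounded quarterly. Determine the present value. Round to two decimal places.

A$67,500.00

Periodic rate r = 0.096/4 per quarter.
Level perpetuity: PV = PMT / r = 1,620 / (0.096/4) = A$67,500.00.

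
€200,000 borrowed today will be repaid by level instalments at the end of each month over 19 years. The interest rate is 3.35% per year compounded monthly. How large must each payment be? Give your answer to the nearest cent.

€1,186.96

Level ordinary annuity; solve PV = PMT × [(1 − (1+r)^−n)/r] for PMT.
Periodic rate r = 0.0335/12 per month; n is counted in months.
With n = 228: PMT = 200,000 / ([(1 − (1+r)^−n)/r]) = €1,186.96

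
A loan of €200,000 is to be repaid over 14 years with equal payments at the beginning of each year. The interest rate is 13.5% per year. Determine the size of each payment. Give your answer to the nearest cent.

Level annuity due; solve PV = PMT × [(1 − (1+r)^−n)/r] × (1+r) for PMT.
Periodic rate r = 0.135 per year.
With n = 14: PMT = 200,000 / ([(1 − (1+r)^−n)/r] × (1+r)) = €28,655.62

€28,655.62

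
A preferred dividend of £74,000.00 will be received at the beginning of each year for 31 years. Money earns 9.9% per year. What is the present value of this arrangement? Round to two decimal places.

£777,453.15

This is an annuity due: 31 payments of £74,000.00 at the beginning of each year.
Periodic rate r = 0.099 per year.
PV = PMT × [(1 − (1+r)^−n)/r] × (1+r) = 74,000 × [1 − (1+r)^−31] / r × (1+r) = £777,453.15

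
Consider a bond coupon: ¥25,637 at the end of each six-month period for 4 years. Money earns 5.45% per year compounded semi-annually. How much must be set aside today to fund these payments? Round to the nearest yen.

This is an ordinary annuity: 8 payments of ¥25,637 at the end of each six-month period.
Periodic rate r = 0.0545/2 per half-year; n is counted in half-years.
PV = PMT × [(1 − (1+r)^−n)/r] = 25,637 × [1 − (1+r)^−8] / r = ¥182,070

¥182,070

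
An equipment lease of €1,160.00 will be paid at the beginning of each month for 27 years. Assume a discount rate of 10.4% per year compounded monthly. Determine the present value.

€126,762.71

This is an annuity due: 324 payments of €1,160.00 at the beginning of each month.
Periodic rate r = 0.104/12 per month; n is counted in months.
PV = PMT × [(1 − (1+r)^−n)/r] × (1+r) = 1,160 × [1 − (1+r)^−324] / r × (1+r) = €126,762.71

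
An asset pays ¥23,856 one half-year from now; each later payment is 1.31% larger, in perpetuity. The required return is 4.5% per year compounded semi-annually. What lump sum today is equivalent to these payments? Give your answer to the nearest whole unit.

¥2,537,872

Periodic rate r = 0.045/2 per half-year.
Growing perpetuity (Gordon): PV = PMT₁ / (r − g) = 23,856 / (r − 0.0131) = ¥2,537,872.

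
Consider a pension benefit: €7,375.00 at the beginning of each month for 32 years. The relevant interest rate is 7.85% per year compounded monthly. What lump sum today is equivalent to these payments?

€1,041,971.55

This is an annuity due: 384 payments of €7,375.00 at the beginning of each month.
Periodic rate r = 0.0785/12 per month; n is counted in months.
PV = PMT × [(1 − (1+r)^−n)/r] × (1+r) = 7,375 × [1 − (1+r)^−384] / r × (1+r) = €1,041,971.55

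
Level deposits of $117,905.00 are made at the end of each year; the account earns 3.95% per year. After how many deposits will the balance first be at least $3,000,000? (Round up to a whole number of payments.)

18 payments

Periodic rate r = 0.0395 per year.
Ordinary annuity FV: 3,000,000 = 117,905 × [((1+r)^n − 1)/r].
(1+r)^n = 1 + 3,000,000 × r / 117,905, so n = ln(1 + 3,000,000·r/117,905) / ln(1+r) = 17.96.
Round up to a whole number of payments: n = 18.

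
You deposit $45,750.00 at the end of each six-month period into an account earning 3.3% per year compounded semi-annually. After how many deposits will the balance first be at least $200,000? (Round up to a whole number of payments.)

Periodic rate r = 0.033/2 per half-year; n is counted in half-years.
Ordinary annuity FV: 200,000 = 45,750 × [((1+r)^n − 1)/r].
(1+r)^n = 1 + 200,000 × r / 45,750, so n = ln(1 + 200,000·r/45,750) / ln(1+r) = 4.26.
Round up to a whole number of payments: n = 5.

5 payments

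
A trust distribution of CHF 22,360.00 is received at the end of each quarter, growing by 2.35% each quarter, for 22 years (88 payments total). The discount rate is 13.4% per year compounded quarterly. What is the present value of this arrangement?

Periodic rate r = 0.134/4 per quarter; n is counted in quarters.
Growing ordinary annuity: PV = PMT₁ × [1 − ((1+g)/(1+r))^n] / (r − g) = 22,360 × [1 − ((1+0.0235)/(1+r))^88] / (r − 0.0235) = CHF 1,285,657.81.

CHF 1,285,657.81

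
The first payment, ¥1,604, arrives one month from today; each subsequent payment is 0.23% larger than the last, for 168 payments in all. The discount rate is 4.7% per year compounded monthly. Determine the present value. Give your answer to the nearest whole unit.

Periodic rate r = 0.047/12 per month; n is counted in months.
Growing ordinary annuity: PV = PMT₁ × [1 − ((1+g)/(1+r))^n] / (r − g) = 1,604 × [1 − ((1+0.0023)/(1+r))^168] / (r − 0.0023) = ¥235,341.

¥235,341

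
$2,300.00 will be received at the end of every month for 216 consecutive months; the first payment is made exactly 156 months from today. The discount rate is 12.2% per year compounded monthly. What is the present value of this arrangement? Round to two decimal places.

Ordinary annuity of 216 payments, first payment at period 156.
Periodic rate r = 0.122/12 per month; n is counted in months.
The ordinary-annuity PV formula values the stream one period before the first payment (period 155); discount that back 155 periods:
PV₀ = 2,300 × [1 − (1+r)^−216] / r × (1+r)^−155 = $41,860.41

$41,860.41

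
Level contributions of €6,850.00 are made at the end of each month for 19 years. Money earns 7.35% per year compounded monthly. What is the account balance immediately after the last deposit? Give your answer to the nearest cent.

€3,381,781.61

This is an ordinary annuity: 228 deposits of €6,850.00 at the end of each month.
Periodic rate r = 0.0735/12 per month; n is counted in months.
FV = PMT × [((1+r)^n − 1)/r] = 6,850 × [(1+r)^228 − 1] / r = €3,381,781.61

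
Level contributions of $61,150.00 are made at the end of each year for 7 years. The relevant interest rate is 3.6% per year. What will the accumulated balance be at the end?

This is an ordinary annuity: 7 deposits of $61,150.00 at the end of each year.
Periodic rate r = 0.036 per year.
FV = PMT × [((1+r)^n − 1)/r] = 61,150 × [(1+r)^7 − 1] / r = $477,155.20

$477,155.20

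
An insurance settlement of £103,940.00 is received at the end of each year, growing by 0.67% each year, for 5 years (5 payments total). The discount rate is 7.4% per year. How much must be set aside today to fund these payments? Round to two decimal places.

Periodic rate r = 0.074 per year.
Growing ordinary annuity: PV = PMT₁ × [1 − ((1+g)/(1+r))^n] / (r − g) = 103,940 × [1 − ((1+0.0067)/(1+r))^5] / (r − 0.0067) = £426,930.37.

£426,930.37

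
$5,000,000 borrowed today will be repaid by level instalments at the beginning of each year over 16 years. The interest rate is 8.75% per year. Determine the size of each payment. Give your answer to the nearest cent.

$544,600.43

Level annuity due; solve PV = PMT × [(1 − (1+r)^−n)/r] × (1+r) for PMT.
Periodic rate r = 0.0875 per year.
With n = 16: PMT = 5,000,000 / ([(1 − (1+r)^−n)/r] × (1+r)) = $544,600.43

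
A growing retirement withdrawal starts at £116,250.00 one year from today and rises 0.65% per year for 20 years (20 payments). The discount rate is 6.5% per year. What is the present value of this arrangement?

£1,345,200.93

Periodic rate r = 0.065 per year.
Growing ordinary annuity: PV = PMT₁ × [1 − ((1+g)/(1+r))^n] / (r − g) = 116,250 × [1 − ((1+0.0065)/(1+r))^20] / (r − 0.0065) = £1,345,200.93.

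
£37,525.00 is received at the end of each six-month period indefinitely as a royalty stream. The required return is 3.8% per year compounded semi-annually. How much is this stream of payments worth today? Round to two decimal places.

Periodic rate r = 0.038/2 per half-year.
Level perpetuity: PV = PMT / r = 37,525 / (0.038/2) = £1,975,000.00.

£1,975,000.00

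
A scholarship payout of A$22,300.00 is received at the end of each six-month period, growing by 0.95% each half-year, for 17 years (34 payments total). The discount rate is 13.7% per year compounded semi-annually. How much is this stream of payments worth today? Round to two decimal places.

Periodic rate r = 0.137/2 per half-year; n is counted in half-years.
Growing ordinary annuity: PV = PMT₁ × [1 − ((1+g)/(1+r))^n] / (r − g) = 22,300 × [1 − ((1+0.0095)/(1+r))^34] / (r − 0.0095) = A$323,171.98.

A$323,171.98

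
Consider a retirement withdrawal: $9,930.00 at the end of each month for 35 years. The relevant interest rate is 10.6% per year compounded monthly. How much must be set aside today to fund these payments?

$1,096,182.60

This is an ordinary annuity: 420 payments of $9,930.00 at the end of each month.
Periodic rate r = 0.106/12 per month; n is counted in months.
PV = PMT × [(1 − (1+r)^−n)/r] = 9,930 × [1 − (1+r)^−420] / r = $1,096,182.60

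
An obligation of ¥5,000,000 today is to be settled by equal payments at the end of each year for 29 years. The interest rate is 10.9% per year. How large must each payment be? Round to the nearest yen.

Level ordinary annuity; solve PV = PMT × [(1 − (1+r)^−n)/r] for PMT.
Periodic rate r = 0.109 per year.
With n = 29: PMT = 5,000,000 / ([(1 − (1+r)^−n)/r]) = ¥573,547

¥573,547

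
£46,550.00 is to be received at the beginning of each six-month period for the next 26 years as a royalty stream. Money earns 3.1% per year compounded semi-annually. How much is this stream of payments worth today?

This is an annuity due: 52 payments of £46,550.00 at the beginning of each six-month period.
Periodic rate r = 0.031/2 per half-year; n is counted in half-years.
PV = PMT × [(1 − (1+r)^−n)/r] × (1+r) = 46,550 × [1 − (1+r)^−52] / r × (1+r) = £1,679,172.82

£1,679,172.82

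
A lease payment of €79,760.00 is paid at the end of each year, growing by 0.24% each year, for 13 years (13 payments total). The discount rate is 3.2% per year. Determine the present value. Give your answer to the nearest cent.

Periodic rate r = 0.032 per year.
Growing ordinary annuity: PV = PMT₁ × [1 − ((1+g)/(1+r))^n] / (r − g) = 79,760 × [1 − ((1+0.0024)/(1+r))^13] / (r − 0.0024) = €848,767.05.

€848,767.05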